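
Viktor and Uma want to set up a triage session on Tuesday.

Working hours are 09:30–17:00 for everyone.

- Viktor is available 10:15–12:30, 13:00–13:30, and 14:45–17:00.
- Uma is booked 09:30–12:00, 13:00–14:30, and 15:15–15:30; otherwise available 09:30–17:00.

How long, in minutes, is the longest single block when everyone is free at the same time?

Uma free within 09:30–17:00: 12:00–13:00, 14:30–15:15, 15:30–17:00.
Viktor ∩ Uma: 12:00–12:30, 14:45–15:15, 15:30–17:00.
Common window lengths: 30, 30, 90 min; longest is 90.

90 minutes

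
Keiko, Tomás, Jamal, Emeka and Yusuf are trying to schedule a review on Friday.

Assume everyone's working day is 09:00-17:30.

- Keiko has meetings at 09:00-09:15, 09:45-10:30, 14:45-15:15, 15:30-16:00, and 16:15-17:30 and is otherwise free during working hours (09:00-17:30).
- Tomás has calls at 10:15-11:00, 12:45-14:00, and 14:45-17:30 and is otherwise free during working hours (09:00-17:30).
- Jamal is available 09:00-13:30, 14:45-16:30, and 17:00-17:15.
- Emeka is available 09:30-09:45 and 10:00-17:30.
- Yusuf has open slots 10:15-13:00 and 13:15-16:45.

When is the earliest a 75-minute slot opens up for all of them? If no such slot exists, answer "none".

Keiko free within 09:00–17:30: 09:15–09:45, 10:30–14:45, 15:15–15:30, 16:00–16:15.
Tomás free within 09:00–17:30: 09:00–10:15, 11:00–12:45, 14:00–14:45.
Keiko ∩ Tomás: 09:15–09:45, 11:00–12:45, 14:00–14:45.
Keiko ∩ Tomás ∩ Jamal: 09:15–09:45, 11:00–12:45.
Keiko ∩ Tomás ∩ Jamal ∩ Emeka: 09:30–09:45, 11:00–12:45.
Keiko ∩ Tomás ∩ Jamal ∩ Emeka ∩ Yusuf: 11:00–12:45.
Windows ≥ 75 min: 11:00–12:45.
Earliest such window starts at 11:00.

11:00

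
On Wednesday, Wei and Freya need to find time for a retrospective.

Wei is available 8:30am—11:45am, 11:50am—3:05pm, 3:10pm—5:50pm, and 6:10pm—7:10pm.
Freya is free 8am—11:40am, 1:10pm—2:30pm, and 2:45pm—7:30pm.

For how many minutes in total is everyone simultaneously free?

Wei ∩ Freya: 08:30–11:40, 13:10–14:30, 14:45–15:05, 15:10–17:50, 18:10–19:10.
Total common minutes: 190 + 80 + 20 + 160 + 60 = 510.

510 minutes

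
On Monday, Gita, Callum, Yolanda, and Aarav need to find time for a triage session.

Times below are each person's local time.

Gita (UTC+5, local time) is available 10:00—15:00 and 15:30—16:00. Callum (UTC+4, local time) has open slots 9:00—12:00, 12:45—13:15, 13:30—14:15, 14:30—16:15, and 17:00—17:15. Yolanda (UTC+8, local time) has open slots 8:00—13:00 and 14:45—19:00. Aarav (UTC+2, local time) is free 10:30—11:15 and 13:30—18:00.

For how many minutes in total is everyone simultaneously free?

Gita → UTC: 05:00–10:00, 10:30–11:00.
Callum → UTC: 05:00–08:00, 08:45–09:15, 09:30–10:15, 10:30–12:15, 13:00–13:15.
Yolanda → UTC: 00:00–05:00, 06:45–11:00.
Aarav → UTC: 08:30–09:15, 11:30–16:00.
Gita ∩ Callum: 05:00–08:00, 08:45–09:15, 09:30–10:00, 10:30–11:00.
Gita ∩ Callum ∩ Yolanda: 06:45–08:00, 08:45–09:15, 09:30–10:00, 10:30–11:00.
Gita ∩ Callum ∩ Yolanda ∩ Aarav: 08:45–09:15.
Total common minutes: 30.

30 minutes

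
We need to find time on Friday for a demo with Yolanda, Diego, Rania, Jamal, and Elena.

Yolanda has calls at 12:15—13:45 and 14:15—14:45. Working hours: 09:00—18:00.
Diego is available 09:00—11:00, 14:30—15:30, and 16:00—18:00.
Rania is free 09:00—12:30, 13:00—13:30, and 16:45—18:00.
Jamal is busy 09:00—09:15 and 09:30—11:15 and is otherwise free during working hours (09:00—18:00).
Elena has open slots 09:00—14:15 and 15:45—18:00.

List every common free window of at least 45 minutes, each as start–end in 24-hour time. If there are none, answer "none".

Yolanda free within 09:00–18:00: 09:00–12:15, 13:45–14:15, 14:45–18:00.
Jamal free within 09:00–18:00: 09:15–09:30, 11:15–18:00.
Yolanda ∩ Diego: 09:00–11:00, 14:45–15:30, 16:00–18:00.
Yolanda ∩ Diego ∩ Rania: 09:00–11:00, 16:45–18:00.
Yolanda ∩ Diego ∩ Rania ∩ Jamal: 09:15–09:30, 16:45–18:00.
Yolanda ∩ Diego ∩ Rania ∩ Jamal ∩ Elena: 09:15–09:30, 16:45–18:00.
Windows ≥ 45 min: 16:45–18:00.

16:45–18:00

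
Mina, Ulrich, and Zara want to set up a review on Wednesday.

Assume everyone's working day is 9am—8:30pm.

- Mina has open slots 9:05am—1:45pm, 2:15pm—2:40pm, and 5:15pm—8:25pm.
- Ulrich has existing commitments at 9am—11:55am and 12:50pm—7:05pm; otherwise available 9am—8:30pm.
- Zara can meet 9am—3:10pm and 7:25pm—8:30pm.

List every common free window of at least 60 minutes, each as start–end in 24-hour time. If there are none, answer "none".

Ulrich free within 09:00–20:30: 11:55–12:50, 19:05–20:30.
Mina ∩ Ulrich: 11:55–12:50, 19:05–20:25.
Mina ∩ Ulrich ∩ Zara: 11:55–12:50, 19:25–20:25.
Windows ≥ 60 min: 19:25–20:25.

19:25–20:25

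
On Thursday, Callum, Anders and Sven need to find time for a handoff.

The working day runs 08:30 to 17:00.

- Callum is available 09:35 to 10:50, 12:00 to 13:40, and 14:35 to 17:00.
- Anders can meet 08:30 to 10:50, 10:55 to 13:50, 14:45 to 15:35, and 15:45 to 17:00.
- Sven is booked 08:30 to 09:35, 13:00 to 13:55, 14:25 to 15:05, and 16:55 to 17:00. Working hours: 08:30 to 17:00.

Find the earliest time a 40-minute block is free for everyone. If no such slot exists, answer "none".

Sven free within 08:30–17:00: 09:35–13:00, 13:55–14:25, 15:05–16:55.
Callum ∩ Anders: 09:35–10:50, 12:00–13:40, 14:45–15:35, 15:45–17:00.
Callum ∩ Anders ∩ Sven: 09:35–10:50, 12:00–13:00, 15:05–15:35, 15:45–16:55.
Windows ≥ 40 min: 09:35–10:50, 12:00–13:00, 15:45–16:55.
Earliest such window starts at 09:35.

09:35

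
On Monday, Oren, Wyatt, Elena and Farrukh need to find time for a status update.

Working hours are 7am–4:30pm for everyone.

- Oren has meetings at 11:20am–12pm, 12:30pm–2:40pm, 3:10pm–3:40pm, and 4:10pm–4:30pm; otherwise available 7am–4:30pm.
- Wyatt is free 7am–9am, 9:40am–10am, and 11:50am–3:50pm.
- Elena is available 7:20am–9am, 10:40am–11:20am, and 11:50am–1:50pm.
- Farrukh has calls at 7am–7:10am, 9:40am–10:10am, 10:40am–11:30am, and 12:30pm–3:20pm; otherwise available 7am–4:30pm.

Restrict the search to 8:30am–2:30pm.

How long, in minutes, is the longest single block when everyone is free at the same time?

30 minutes

Oren free within 07:00–16:30: 07:00–11:20, 12:00–12:30, 14:40–15:10, 15:40–16:10.
Farrukh free within 07:00–16:30: 07:10–09:40, 10:10–10:40, 11:30–12:30, 15:20–16:30.
Oren ∩ Wyatt: 07:00–09:00, 09:40–10:00, 12:00–12:30, 14:40–15:10, 15:40–15:50.
Oren ∩ Wyatt ∩ Elena: 07:20–09:00, 12:00–12:30.
Oren ∩ Wyatt ∩ Elena ∩ Farrukh: 07:20–09:00, 12:00–12:30.
Restricted to 08:30–14:30: 08:30–09:00, 12:00–12:30.
Common window lengths: 30, 30 min; longest is 30.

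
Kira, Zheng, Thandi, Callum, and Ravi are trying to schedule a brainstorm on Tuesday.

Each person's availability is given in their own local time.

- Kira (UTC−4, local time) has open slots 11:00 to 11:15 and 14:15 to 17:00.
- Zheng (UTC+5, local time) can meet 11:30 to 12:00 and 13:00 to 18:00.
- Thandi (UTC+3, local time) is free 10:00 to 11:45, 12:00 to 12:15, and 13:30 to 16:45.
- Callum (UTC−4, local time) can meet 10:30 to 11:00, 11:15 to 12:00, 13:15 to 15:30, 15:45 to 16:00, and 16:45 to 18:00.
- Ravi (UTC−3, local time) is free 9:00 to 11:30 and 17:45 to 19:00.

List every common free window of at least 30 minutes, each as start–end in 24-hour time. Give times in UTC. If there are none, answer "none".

none

Kira → UTC: 15:00–15:15, 18:15–21:00.
Zheng → UTC: 06:30–07:00, 08:00–13:00.
Thandi → UTC: 07:00–08:45, 09:00–09:15, 10:30–13:45.
Callum → UTC: 14:30–15:00, 15:15–16:00, 17:15–19:30, 19:45–20:00, 20:45–22:00.
Ravi → UTC: 12:00–14:30, 20:45–22:00.
Kira ∩ Zheng: (none).
Kira ∩ Zheng ∩ Thandi: (none).
Kira ∩ Zheng ∩ Thandi ∩ Callum: (none).
Kira ∩ Zheng ∩ Thandi ∩ Callum ∩ Ravi: (none).
Windows ≥ 30 min: (none).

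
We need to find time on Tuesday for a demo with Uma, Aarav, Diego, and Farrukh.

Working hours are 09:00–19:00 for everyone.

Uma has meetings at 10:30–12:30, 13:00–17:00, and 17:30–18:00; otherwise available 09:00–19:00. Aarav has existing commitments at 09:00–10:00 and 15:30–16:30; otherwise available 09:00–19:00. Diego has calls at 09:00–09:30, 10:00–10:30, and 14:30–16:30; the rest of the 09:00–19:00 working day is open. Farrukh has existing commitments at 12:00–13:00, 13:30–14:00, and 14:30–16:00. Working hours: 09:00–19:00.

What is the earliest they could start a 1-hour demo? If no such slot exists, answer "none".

Uma free within 09:00–19:00: 09:00–10:30, 12:30–13:00, 17:00–17:30, 18:00–19:00.
Aarav free within 09:00–19:00: 10:00–15:30, 16:30–19:00.
Diego free within 09:00–19:00: 09:30–10:00, 10:30–14:30, 16:30–19:00.
Farrukh free within 09:00–19:00: 09:00–12:00, 13:00–13:30, 14:00–14:30, 16:00–19:00.
Uma ∩ Aarav: 10:00–10:30, 12:30–13:00, 17:00–17:30, 18:00–19:00.
Uma ∩ Aarav ∩ Diego: 12:30–13:00, 17:00–17:30, 18:00–19:00.
Uma ∩ Aarav ∩ Diego ∩ Farrukh: 17:00–17:30, 18:00–19:00.
Windows ≥ 60 min: 18:00–19:00.
Earliest such window starts at 18:00.

18:00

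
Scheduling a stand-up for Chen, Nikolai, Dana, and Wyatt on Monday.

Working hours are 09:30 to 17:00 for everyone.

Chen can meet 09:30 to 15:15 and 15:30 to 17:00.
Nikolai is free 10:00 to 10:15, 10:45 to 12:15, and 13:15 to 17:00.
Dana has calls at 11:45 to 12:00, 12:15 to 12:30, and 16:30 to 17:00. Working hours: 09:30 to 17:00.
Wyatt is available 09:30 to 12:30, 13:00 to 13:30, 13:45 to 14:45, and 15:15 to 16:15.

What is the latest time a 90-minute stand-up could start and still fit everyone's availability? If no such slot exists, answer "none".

Dana free within 09:30–17:00: 09:30–11:45, 12:00–12:15, 12:30–16:30.
Chen ∩ Nikolai: 10:00–10:15, 10:45–12:15, 13:15–15:15, 15:30–17:00.
Chen ∩ Nikolai ∩ Dana: 10:00–10:15, 10:45–11:45, 12:00–12:15, 13:15–15:15, 15:30–16:30.
Chen ∩ Nikolai ∩ Dana ∩ Wyatt: 10:00–10:15, 10:45–11:45, 12:00–12:15, 13:15–13:30, 13:45–14:45, 15:30–16:15.
Windows ≥ 90 min: (none).

none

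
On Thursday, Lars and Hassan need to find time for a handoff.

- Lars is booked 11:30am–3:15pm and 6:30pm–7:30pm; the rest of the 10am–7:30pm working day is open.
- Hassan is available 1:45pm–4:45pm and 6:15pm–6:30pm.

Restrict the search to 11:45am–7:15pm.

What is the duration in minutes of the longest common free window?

90 minutes

Lars free within 10:00–19:30: 10:00–11:30, 15:15–18:30.
Lars ∩ Hassan: 15:15–16:45, 18:15–18:30.
Restricted to 11:45–19:15: 15:15–16:45, 18:15–18:30.
Common window lengths: 90, 15 min; longest is 90.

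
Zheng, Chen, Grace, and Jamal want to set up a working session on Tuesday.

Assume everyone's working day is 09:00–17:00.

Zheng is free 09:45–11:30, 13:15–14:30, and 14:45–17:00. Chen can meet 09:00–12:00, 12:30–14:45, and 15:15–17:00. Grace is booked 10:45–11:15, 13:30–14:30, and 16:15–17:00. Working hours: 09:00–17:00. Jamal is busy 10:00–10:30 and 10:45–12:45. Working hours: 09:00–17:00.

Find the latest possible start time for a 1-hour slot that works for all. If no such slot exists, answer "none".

Grace free within 09:00–17:00: 09:00–10:45, 11:15–13:30, 14:30–16:15.
Jamal free within 09:00–17:00: 09:00–10:00, 10:30–10:45, 12:45–17:00.
Zheng ∩ Chen: 09:45–11:30, 13:15–14:30, 15:15–17:00.
Zheng ∩ Chen ∩ Grace: 09:45–10:45, 11:15–11:30, 13:15–13:30, 15:15–16:15.
Zheng ∩ Chen ∩ Grace ∩ Jamal: 09:45–10:00, 10:30–10:45, 13:15–13:30, 15:15–16:15.
Windows ≥ 60 min: 15:15–16:15.
Latest start in the last window 15:15–16:15 is 16:15 − 60 min = 15:15.

15:15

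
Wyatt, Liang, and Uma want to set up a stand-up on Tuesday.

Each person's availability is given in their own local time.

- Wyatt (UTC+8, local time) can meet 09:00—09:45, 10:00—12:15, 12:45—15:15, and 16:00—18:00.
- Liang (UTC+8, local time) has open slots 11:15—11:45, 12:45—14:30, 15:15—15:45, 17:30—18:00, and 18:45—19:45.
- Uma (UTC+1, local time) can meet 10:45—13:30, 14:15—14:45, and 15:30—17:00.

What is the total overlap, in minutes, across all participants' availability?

Wyatt → UTC: 01:00–01:45, 02:00–04:15, 04:45–07:15, 08:00–10:00.
Liang → UTC: 03:15–03:45, 04:45–06:30, 07:15–07:45, 09:30–10:00, 10:45–11:45.
Uma → UTC: 09:45–12:30, 13:15–13:45, 14:30–16:00.
Wyatt ∩ Liang: 03:15–03:45, 04:45–06:30, 09:30–10:00.
Wyatt ∩ Liang ∩ Uma: 09:45–10:00.
Total common minutes: 15.

15 minutes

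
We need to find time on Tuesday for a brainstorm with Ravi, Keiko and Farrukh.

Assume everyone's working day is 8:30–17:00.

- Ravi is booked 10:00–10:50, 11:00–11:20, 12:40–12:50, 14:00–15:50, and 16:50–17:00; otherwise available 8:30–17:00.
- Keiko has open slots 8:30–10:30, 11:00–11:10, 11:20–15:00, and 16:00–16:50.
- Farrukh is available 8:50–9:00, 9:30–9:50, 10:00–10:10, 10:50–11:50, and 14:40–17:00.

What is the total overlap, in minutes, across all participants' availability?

Ravi free within 08:30–17:00: 08:30–10:00, 10:50–11:00, 11:20–12:40, 12:50–14:00, 15:50–16:50.
Ravi ∩ Keiko: 08:30–10:00, 11:20–12:40, 12:50–14:00, 16:00–16:50.
Ravi ∩ Keiko ∩ Farrukh: 08:50–09:00, 09:30–09:50, 11:20–11:50, 16:00–16:50.
Total common minutes: 10 + 20 + 30 + 50 = 110.

110 minutes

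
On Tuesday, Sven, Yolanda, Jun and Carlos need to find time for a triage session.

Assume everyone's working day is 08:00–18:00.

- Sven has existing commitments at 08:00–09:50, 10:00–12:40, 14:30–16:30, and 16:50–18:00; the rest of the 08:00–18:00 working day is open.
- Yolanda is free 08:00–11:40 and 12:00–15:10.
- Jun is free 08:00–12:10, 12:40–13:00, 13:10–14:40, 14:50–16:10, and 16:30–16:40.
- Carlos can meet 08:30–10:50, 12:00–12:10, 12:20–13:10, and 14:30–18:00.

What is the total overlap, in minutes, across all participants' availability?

30 minutes

Sven free within 08:00–18:00: 09:50–10:00, 12:40–14:30, 16:30–16:50.
Sven ∩ Yolanda: 09:50–10:00, 12:40–14:30.
Sven ∩ Yolanda ∩ Jun: 09:50–10:00, 12:40–13:00, 13:10–14:30.
Sven ∩ Yolanda ∩ Jun ∩ Carlos: 09:50–10:00, 12:40–13:00.
Total common minutes: 10 + 20 = 30.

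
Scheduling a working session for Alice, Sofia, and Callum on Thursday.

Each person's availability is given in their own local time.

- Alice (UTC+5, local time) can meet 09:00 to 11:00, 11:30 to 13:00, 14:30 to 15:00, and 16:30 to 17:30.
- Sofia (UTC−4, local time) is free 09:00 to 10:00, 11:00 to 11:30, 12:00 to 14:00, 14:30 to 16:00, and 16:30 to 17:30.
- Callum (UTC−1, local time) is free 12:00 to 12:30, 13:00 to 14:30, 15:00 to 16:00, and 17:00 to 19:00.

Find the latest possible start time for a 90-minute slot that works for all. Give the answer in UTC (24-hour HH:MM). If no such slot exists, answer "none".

Alice → UTC: 04:00–06:00, 06:30–08:00, 09:30–10:00, 11:30–12:30.
Sofia → UTC: 13:00–14:00, 15:00–15:30, 16:00–18:00, 18:30–20:00, 20:30–21:30.
Callum → UTC: 13:00–13:30, 14:00–15:30, 16:00–17:00, 18:00–20:00.
Alice ∩ Sofia: (none).
Alice ∩ Sofia ∩ Callum: (none).
Windows ≥ 90 min: (none).

none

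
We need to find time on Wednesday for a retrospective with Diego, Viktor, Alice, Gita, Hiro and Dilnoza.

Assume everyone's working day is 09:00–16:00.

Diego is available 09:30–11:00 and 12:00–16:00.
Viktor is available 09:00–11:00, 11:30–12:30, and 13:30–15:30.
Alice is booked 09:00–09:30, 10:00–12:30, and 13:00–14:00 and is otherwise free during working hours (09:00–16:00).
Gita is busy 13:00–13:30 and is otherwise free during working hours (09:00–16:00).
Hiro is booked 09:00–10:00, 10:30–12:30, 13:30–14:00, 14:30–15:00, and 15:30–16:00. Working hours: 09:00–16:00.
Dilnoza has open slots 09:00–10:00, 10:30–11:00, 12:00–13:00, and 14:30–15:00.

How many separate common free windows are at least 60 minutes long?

0

Alice free within 09:00–16:00: 09:30–10:00, 12:30–13:00, 14:00–16:00.
Gita free within 09:00–16:00: 09:00–13:00, 13:30–16:00.
Hiro free within 09:00–16:00: 10:00–10:30, 12:30–13:30, 14:00–14:30, 15:00–15:30.
Diego ∩ Viktor: 09:30–11:00, 12:00–12:30, 13:30–15:30.
Diego ∩ Viktor ∩ Alice: 09:30–10:00, 14:00–15:30.
Diego ∩ Viktor ∩ Alice ∩ Gita: 09:30–10:00, 14:00–15:30.
Diego ∩ Viktor ∩ Alice ∩ Gita ∩ Hiro: 14:00–14:30, 15:00–15:30.
Diego ∩ Viktor ∩ Alice ∩ Gita ∩ Hiro ∩ Dilnoza: (none).
Windows ≥ 60 min: (none).
That's 0 windows.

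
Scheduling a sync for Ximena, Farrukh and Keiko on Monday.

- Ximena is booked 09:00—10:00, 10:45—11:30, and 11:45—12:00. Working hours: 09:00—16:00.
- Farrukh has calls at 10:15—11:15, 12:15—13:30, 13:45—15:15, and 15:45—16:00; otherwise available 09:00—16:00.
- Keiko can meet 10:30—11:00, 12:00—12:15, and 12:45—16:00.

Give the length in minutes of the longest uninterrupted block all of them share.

30 minutes

Ximena free within 09:00–16:00: 10:00–10:45, 11:30–11:45, 12:00–16:00.
Farrukh free within 09:00–16:00: 09:00–10:15, 11:15–12:15, 13:30–13:45, 15:15–15:45.
Ximena ∩ Farrukh: 10:00–10:15, 11:30–11:45, 12:00–12:15, 13:30–13:45, 15:15–15:45.
Ximena ∩ Farrukh ∩ Keiko: 12:00–12:15, 13:30–13:45, 15:15–15:45.
Common window lengths: 15, 15, 30 min; longest is 30.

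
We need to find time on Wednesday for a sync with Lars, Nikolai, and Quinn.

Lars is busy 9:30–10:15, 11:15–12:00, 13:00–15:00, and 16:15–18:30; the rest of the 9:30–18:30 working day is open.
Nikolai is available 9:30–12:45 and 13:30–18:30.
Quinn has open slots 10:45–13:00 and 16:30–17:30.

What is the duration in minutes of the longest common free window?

45 minutes

Lars free within 09:30–18:30: 10:15–11:15, 12:00–13:00, 15:00–16:15.
Lars ∩ Nikolai: 10:15–11:15, 12:00–12:45, 15:00–16:15.
Lars ∩ Nikolai ∩ Quinn: 10:45–11:15, 12:00–12:45.
Common window lengths: 30, 45 min; longest is 45.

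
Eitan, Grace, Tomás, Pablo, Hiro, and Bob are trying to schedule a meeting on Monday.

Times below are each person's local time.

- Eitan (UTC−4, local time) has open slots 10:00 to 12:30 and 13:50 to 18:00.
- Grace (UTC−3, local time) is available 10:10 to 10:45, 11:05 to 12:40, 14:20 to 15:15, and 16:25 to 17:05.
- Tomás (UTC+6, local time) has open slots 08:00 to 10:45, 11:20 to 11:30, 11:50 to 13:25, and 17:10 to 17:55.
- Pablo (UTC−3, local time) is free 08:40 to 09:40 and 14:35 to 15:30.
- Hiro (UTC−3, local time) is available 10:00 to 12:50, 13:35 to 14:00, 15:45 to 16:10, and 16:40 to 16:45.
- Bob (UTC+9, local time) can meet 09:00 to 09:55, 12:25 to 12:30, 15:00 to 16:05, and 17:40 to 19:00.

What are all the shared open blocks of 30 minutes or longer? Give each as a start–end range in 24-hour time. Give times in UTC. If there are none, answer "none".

none

Eitan → UTC: 14:00–16:30, 17:50–22:00.
Grace → UTC: 13:10–13:45, 14:05–15:40, 17:20–18:15, 19:25–20:05.
Tomás → UTC: 02:00–04:45, 05:20–05:30, 05:50–07:25, 11:10–11:55.
Pablo → UTC: 11:40–12:40, 17:35–18:30.
Hiro → UTC: 13:00–15:50, 16:35–17:00, 18:45–19:10, 19:40–19:45.
Bob → UTC: 00:00–00:55, 03:25–03:30, 06:00–07:05, 08:40–10:00.
Eitan ∩ Grace: 14:05–15:40, 17:50–18:15, 19:25–20:05.
Eitan ∩ Grace ∩ Tomás: (none).
Eitan ∩ Grace ∩ Tomás ∩ Pablo: (none).
Eitan ∩ Grace ∩ Tomás ∩ Pablo ∩ Hiro: (none).
Eitan ∩ Grace ∩ Tomás ∩ Pablo ∩ Hiro ∩ Bob: (none).
Windows ≥ 30 min: (none).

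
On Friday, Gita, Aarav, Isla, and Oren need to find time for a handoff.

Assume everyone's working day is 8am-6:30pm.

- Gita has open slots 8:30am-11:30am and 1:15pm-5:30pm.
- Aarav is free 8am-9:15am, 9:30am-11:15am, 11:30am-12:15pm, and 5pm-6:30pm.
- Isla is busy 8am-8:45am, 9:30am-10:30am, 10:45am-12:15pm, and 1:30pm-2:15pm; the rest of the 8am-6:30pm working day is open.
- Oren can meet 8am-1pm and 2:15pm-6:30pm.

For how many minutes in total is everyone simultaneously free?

Isla free within 08:00–18:30: 08:45–09:30, 10:30–10:45, 12:15–13:30, 14:15–18:30.
Gita ∩ Aarav: 08:30–09:15, 09:30–11:15, 17:00–17:30.
Gita ∩ Aarav ∩ Isla: 08:45–09:15, 10:30–10:45, 17:00–17:30.
Gita ∩ Aarav ∩ Isla ∩ Oren: 08:45–09:15, 10:30–10:45, 17:00–17:30.
Total common minutes: 30 + 15 + 30 = 75.

75 minutes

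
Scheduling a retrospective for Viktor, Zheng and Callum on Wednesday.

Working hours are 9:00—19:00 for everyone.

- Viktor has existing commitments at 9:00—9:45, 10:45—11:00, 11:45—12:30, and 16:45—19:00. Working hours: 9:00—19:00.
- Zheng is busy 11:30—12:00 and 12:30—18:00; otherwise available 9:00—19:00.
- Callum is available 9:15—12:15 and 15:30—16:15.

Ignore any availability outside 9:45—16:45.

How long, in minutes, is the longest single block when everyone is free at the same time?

60 minutes

Viktor free within 09:00–19:00: 09:45–10:45, 11:00–11:45, 12:30–16:45.
Zheng free within 09:00–19:00: 09:00–11:30, 12:00–12:30, 18:00–19:00.
Viktor ∩ Zheng: 09:45–10:45, 11:00–11:30.
Viktor ∩ Zheng ∩ Callum: 09:45–10:45, 11:00–11:30.
Restricted to 09:45–16:45: 09:45–10:45, 11:00–11:30.
Common window lengths: 60, 30 min; longest is 60.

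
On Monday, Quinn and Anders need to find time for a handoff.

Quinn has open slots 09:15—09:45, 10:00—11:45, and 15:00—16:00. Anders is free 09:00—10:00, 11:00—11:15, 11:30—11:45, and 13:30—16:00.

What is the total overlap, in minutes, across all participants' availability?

Quinn ∩ Anders: 09:15–09:45, 11:00–11:15, 11:30–11:45, 15:00–16:00.
Total common minutes: 30 + 15 + 15 + 60 = 120.

120 minutes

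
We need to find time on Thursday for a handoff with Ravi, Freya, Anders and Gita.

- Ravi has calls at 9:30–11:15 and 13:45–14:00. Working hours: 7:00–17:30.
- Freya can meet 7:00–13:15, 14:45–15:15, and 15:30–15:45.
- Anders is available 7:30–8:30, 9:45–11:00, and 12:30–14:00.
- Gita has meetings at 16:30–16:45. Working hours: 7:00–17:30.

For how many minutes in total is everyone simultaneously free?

105 minutes

Ravi free within 07:00–17:30: 07:00–09:30, 11:15–13:45, 14:00–17:30.
Gita free within 07:00–17:30: 07:00–16:30, 16:45–17:30.
Ravi ∩ Freya: 07:00–09:30, 11:15–13:15, 14:45–15:15, 15:30–15:45.
Ravi ∩ Freya ∩ Anders: 07:30–08:30, 12:30–13:15.
Ravi ∩ Freya ∩ Anders ∩ Gita: 07:30–08:30, 12:30–13:15.
Total common minutes: 60 + 45 = 105.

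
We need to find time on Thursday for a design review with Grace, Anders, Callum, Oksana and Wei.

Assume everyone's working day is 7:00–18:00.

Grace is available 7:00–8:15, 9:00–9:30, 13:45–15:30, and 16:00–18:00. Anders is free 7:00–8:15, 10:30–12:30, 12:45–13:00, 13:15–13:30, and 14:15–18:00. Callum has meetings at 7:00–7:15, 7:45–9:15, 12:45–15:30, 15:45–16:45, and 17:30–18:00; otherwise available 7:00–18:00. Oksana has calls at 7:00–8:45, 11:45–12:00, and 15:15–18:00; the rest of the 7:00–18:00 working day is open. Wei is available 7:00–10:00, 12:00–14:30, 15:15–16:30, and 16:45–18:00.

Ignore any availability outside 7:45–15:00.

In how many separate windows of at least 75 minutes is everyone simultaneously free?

0

Callum free within 07:00–18:00: 07:15–07:45, 09:15–12:45, 15:30–15:45, 16:45–17:30.
Oksana free within 07:00–18:00: 08:45–11:45, 12:00–15:15.
Grace ∩ Anders: 07:00–08:15, 14:15–15:30, 16:00–18:00.
Grace ∩ Anders ∩ Callum: 07:15–07:45, 16:45–17:30.
Grace ∩ Anders ∩ Callum ∩ Oksana: (none).
Grace ∩ Anders ∩ Callum ∩ Oksana ∩ Wei: (none).
Restricted to 07:45–15:00: (none).
Windows ≥ 75 min: (none).
That's 0 windows.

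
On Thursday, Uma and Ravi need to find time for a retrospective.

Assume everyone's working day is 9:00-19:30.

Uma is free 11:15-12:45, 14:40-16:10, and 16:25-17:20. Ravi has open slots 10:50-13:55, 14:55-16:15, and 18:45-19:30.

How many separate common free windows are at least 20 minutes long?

Uma ∩ Ravi: 11:15–12:45, 14:55–16:10.
Windows ≥ 20 min: 11:15–12:45, 14:55–16:10.
That's 2 windows.

2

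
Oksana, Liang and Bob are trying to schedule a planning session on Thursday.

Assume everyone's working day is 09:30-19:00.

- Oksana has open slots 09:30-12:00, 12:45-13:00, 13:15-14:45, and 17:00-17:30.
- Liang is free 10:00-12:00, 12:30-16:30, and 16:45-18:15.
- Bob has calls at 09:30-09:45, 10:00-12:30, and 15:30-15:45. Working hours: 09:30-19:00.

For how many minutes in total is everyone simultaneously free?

Bob free within 09:30–19:00: 09:45–10:00, 12:30–15:30, 15:45–19:00.
Oksana ∩ Liang: 10:00–12:00, 12:45–13:00, 13:15–14:45, 17:00–17:30.
Oksana ∩ Liang ∩ Bob: 12:45–13:00, 13:15–14:45, 17:00–17:30.
Total common minutes: 15 + 90 + 30 = 135.

135 minutes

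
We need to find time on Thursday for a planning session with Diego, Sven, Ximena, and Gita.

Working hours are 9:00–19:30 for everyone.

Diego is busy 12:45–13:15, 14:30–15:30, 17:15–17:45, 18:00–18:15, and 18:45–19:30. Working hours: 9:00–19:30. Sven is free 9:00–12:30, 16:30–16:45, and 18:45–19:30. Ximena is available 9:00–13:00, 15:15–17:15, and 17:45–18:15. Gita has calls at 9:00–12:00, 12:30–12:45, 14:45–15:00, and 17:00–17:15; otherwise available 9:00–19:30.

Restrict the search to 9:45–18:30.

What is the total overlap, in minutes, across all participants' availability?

45 minutes

Diego free within 09:00–19:30: 09:00–12:45, 13:15–14:30, 15:30–17:15, 17:45–18:00, 18:15–18:45.
Gita free within 09:00–19:30: 12:00–12:30, 12:45–14:45, 15:00–17:00, 17:15–19:30.
Diego ∩ Sven: 09:00–12:30, 16:30–16:45.
Diego ∩ Sven ∩ Ximena: 09:00–12:30, 16:30–16:45.
Diego ∩ Sven ∩ Ximena ∩ Gita: 12:00–12:30, 16:30–16:45.
Restricted to 09:45–18:30: 12:00–12:30, 16:30–16:45.
Total common minutes: 30 + 15 = 45.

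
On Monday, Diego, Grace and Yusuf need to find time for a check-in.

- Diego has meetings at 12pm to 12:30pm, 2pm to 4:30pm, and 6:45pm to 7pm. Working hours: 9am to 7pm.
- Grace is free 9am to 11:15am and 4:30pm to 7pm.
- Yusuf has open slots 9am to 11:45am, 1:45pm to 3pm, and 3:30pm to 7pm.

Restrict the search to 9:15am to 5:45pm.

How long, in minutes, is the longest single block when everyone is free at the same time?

120 minutes

Diego free within 09:00–19:00: 09:00–12:00, 12:30–14:00, 16:30–18:45.
Diego ∩ Grace: 09:00–11:15, 16:30–18:45.
Diego ∩ Grace ∩ Yusuf: 09:00–11:15, 16:30–18:45.
Restricted to 09:15–17:45: 09:15–11:15, 16:30–17:45.
Common window lengths: 120, 75 min; longest is 120.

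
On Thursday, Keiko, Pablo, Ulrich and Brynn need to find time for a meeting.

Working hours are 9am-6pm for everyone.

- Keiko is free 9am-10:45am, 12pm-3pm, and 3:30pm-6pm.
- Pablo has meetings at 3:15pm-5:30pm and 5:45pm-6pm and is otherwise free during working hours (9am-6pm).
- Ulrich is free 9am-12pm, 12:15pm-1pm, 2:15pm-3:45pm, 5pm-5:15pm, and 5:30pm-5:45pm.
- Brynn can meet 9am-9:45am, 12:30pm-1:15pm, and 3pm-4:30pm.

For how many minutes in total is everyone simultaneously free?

75 minutes

Pablo free within 09:00–18:00: 09:00–15:15, 17:30–17:45.
Keiko ∩ Pablo: 09:00–10:45, 12:00–15:00, 17:30–17:45.
Keiko ∩ Pablo ∩ Ulrich: 09:00–10:45, 12:15–13:00, 14:15–15:00, 17:30–17:45.
Keiko ∩ Pablo ∩ Ulrich ∩ Brynn: 09:00–09:45, 12:30–13:00.
Total common minutes: 45 + 30 = 75.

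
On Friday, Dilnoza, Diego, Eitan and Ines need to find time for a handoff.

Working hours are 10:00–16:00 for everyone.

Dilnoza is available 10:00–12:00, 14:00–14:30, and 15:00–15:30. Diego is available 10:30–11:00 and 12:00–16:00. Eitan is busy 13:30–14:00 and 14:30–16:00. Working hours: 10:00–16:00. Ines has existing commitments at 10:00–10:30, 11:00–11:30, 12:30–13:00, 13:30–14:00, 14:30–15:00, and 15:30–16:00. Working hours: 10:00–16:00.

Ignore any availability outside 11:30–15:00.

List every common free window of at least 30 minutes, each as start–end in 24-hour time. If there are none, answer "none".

Eitan free within 10:00–16:00: 10:00–13:30, 14:00–14:30.
Ines free within 10:00–16:00: 10:30–11:00, 11:30–12:30, 13:00–13:30, 14:00–14:30, 15:00–15:30.
Dilnoza ∩ Diego: 10:30–11:00, 14:00–14:30, 15:00–15:30.
Dilnoza ∩ Diego ∩ Eitan: 10:30–11:00, 14:00–14:30.
Dilnoza ∩ Diego ∩ Eitan ∩ Ines: 10:30–11:00, 14:00–14:30.
Restricted to 11:30–15:00: 14:00–14:30.
Windows ≥ 30 min: 14:00–14:30.

14:00–14:30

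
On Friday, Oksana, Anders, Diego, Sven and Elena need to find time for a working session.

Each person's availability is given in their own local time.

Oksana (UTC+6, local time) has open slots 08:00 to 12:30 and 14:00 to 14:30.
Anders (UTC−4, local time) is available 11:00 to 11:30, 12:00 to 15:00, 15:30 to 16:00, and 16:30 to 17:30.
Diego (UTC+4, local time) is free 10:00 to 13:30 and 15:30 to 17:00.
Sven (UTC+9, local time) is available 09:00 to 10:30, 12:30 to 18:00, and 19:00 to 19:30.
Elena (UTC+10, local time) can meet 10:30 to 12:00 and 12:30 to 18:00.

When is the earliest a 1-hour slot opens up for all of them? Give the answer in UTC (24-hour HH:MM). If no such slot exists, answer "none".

Oksana → UTC: 02:00–06:30, 08:00–08:30.
Anders → UTC: 15:00–15:30, 16:00–19:00, 19:30–20:00, 20:30–21:30.
Diego → UTC: 06:00–09:30, 11:30–13:00.
Sven → UTC: 00:00–01:30, 03:30–09:00, 10:00–10:30.
Elena → UTC: 00:30–02:00, 02:30–08:00.
Oksana ∩ Anders: (none).
Oksana ∩ Anders ∩ Diego: (none).
Oksana ∩ Anders ∩ Diego ∩ Sven: (none).
Oksana ∩ Anders ∩ Diego ∩ Sven ∩ Elena: (none).
Windows ≥ 60 min: (none).

none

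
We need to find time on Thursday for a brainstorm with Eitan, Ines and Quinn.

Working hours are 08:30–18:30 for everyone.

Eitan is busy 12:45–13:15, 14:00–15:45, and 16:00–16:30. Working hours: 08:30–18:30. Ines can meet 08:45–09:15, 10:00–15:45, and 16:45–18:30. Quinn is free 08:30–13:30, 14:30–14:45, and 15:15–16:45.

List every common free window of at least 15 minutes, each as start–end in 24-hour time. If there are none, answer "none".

08:45–09:15, 10:00–12:45, 13:15–13:30

Eitan free within 08:30–18:30: 08:30–12:45, 13:15–14:00, 15:45–16:00, 16:30–18:30.
Eitan ∩ Ines: 08:45–09:15, 10:00–12:45, 13:15–14:00, 16:45–18:30.
Eitan ∩ Ines ∩ Quinn: 08:45–09:15, 10:00–12:45, 13:15–13:30.
Windows ≥ 15 min: 08:45–09:15, 10:00–12:45, 13:15–13:30.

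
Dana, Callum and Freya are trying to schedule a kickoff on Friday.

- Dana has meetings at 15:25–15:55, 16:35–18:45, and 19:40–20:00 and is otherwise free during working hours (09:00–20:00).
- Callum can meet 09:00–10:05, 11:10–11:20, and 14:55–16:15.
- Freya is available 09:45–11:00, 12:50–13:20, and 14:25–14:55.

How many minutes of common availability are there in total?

Dana free within 09:00–20:00: 09:00–15:25, 15:55–16:35, 18:45–19:40.
Dana ∩ Callum: 09:00–10:05, 11:10–11:20, 14:55–15:25, 15:55–16:15.
Dana ∩ Callum ∩ Freya: 09:45–10:05.
Total common minutes: 20.

20 minutes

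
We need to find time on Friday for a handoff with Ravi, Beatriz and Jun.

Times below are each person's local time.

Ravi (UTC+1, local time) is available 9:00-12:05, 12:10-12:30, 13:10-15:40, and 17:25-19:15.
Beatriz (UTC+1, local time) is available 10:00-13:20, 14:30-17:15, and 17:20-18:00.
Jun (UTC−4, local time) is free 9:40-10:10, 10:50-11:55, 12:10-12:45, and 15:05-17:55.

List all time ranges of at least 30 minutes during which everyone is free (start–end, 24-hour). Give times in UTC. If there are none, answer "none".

13:40–14:10

Ravi → UTC: 08:00–11:05, 11:10–11:30, 12:10–14:40, 16:25–18:15.
Beatriz → UTC: 09:00–12:20, 13:30–16:15, 16:20–17:00.
Jun → UTC: 13:40–14:10, 14:50–15:55, 16:10–16:45, 19:05–21:55.
Ravi ∩ Beatriz: 09:00–11:05, 11:10–11:30, 12:10–12:20, 13:30–14:40, 16:25–17:00.
Ravi ∩ Beatriz ∩ Jun: 13:40–14:10, 16:25–16:45.
Windows ≥ 30 min: 13:40–14:10.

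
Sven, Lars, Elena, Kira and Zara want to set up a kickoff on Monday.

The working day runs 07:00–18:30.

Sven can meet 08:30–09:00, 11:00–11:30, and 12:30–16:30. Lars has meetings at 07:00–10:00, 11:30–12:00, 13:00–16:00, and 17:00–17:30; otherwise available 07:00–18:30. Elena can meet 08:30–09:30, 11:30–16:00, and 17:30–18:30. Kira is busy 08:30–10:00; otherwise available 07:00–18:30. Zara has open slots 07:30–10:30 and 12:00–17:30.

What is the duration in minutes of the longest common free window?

Lars free within 07:00–18:30: 10:00–11:30, 12:00–13:00, 16:00–17:00, 17:30–18:30.
Kira free within 07:00–18:30: 07:00–08:30, 10:00–18:30.
Sven ∩ Lars: 11:00–11:30, 12:30–13:00, 16:00–16:30.
Sven ∩ Lars ∩ Elena: 12:30–13:00.
Sven ∩ Lars ∩ Elena ∩ Kira: 12:30–13:00.
Sven ∩ Lars ∩ Elena ∩ Kira ∩ Zara: 12:30–13:00.
Single common window of 30 minutes.

30 minutes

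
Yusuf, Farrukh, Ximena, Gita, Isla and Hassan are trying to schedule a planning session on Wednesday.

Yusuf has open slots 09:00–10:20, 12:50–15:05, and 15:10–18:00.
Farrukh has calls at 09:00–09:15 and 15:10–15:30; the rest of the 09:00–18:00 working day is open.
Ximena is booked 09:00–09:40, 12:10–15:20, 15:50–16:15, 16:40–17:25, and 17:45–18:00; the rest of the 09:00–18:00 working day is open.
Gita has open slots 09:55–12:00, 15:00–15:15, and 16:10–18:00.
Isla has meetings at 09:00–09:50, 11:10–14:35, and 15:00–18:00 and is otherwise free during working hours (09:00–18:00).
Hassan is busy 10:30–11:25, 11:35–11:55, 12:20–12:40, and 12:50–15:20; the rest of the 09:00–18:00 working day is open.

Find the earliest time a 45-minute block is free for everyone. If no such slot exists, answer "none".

Farrukh free within 09:00–18:00: 09:15–15:10, 15:30–18:00.
Ximena free within 09:00–18:00: 09:40–12:10, 15:20–15:50, 16:15–16:40, 17:25–17:45.
Isla free within 09:00–18:00: 09:50–11:10, 14:35–15:00.
Hassan free within 09:00–18:00: 09:00–10:30, 11:25–11:35, 11:55–12:20, 12:40–12:50, 15:20–18:00.
Yusuf ∩ Farrukh: 09:15–10:20, 12:50–15:05, 15:30–18:00.
Yusuf ∩ Farrukh ∩ Ximena: 09:40–10:20, 15:30–15:50, 16:15–16:40, 17:25–17:45.
Yusuf ∩ Farrukh ∩ Ximena ∩ Gita: 09:55–10:20, 16:15–16:40, 17:25–17:45.
Yusuf ∩ Farrukh ∩ Ximena ∩ Gita ∩ Isla: 09:55–10:20.
Yusuf ∩ Farrukh ∩ Ximena ∩ Gita ∩ Isla ∩ Hassan: 09:55–10:20.
Windows ≥ 45 min: (none).

none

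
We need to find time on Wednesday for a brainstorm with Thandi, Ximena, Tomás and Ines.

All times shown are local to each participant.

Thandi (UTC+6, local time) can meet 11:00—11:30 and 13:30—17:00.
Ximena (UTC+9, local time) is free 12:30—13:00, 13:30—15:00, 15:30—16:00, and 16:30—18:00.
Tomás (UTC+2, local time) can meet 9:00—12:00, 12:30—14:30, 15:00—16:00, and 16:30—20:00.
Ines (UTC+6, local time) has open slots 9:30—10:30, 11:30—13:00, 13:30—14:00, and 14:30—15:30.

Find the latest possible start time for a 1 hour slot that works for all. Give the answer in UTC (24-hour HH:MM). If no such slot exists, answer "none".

none

Thandi → UTC: 05:00–05:30, 07:30–11:00.
Ximena → UTC: 03:30–04:00, 04:30–06:00, 06:30–07:00, 07:30–09:00.
Tomás → UTC: 07:00–10:00, 10:30–12:30, 13:00–14:00, 14:30–18:00.
Ines → UTC: 03:30–04:30, 05:30–07:00, 07:30–08:00, 08:30–09:30.
Thandi ∩ Ximena: 05:00–05:30, 07:30–09:00.
Thandi ∩ Ximena ∩ Tomás: 07:30–09:00.
Thandi ∩ Ximena ∩ Tomás ∩ Ines: 07:30–08:00, 08:30–09:00.
Windows ≥ 60 min: (none).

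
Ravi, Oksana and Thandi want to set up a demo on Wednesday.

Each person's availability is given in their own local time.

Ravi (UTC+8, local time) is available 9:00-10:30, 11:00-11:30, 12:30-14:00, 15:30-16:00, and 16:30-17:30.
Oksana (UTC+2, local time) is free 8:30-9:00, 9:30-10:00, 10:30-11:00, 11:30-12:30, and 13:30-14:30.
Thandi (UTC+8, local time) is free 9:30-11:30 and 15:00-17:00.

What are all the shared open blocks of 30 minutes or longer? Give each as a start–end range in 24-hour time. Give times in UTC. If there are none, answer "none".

Ravi → UTC: 01:00–02:30, 03:00–03:30, 04:30–06:00, 07:30–08:00, 08:30–09:30.
Oksana → UTC: 06:30–07:00, 07:30–08:00, 08:30–09:00, 09:30–10:30, 11:30–12:30.
Thandi → UTC: 01:30–03:30, 07:00–09:00.
Ravi ∩ Oksana: 07:30–08:00, 08:30–09:00.
Ravi ∩ Oksana ∩ Thandi: 07:30–08:00, 08:30–09:00.
Windows ≥ 30 min: 07:30–08:00, 08:30–09:00.

07:30–08:00, 08:30–09:00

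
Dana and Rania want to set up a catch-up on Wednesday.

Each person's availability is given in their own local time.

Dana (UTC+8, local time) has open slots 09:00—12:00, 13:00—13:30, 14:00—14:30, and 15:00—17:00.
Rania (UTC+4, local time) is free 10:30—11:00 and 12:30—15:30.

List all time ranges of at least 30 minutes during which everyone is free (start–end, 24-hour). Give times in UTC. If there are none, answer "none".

Dana → UTC: 01:00–04:00, 05:00–05:30, 06:00–06:30, 07:00–09:00.
Rania → UTC: 06:30–07:00, 08:30–11:30.
Dana ∩ Rania: 08:30–09:00.
Windows ≥ 30 min: 08:30–09:00.

08:30–09:00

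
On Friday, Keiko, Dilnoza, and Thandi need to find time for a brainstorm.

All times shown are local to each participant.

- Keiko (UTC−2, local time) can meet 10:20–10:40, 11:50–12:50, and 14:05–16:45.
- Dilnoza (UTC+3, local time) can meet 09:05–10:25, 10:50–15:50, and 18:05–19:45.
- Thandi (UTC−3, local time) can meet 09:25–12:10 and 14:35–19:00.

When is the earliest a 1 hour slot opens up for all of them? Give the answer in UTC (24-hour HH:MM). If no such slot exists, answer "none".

none

Keiko → UTC: 12:20–12:40, 13:50–14:50, 16:05–18:45.
Dilnoza → UTC: 06:05–07:25, 07:50–12:50, 15:05–16:45.
Thandi → UTC: 12:25–15:10, 17:35–22:00.
Keiko ∩ Dilnoza: 12:20–12:40, 16:05–16:45.
Keiko ∩ Dilnoza ∩ Thandi: 12:25–12:40.
Windows ≥ 60 min: (none).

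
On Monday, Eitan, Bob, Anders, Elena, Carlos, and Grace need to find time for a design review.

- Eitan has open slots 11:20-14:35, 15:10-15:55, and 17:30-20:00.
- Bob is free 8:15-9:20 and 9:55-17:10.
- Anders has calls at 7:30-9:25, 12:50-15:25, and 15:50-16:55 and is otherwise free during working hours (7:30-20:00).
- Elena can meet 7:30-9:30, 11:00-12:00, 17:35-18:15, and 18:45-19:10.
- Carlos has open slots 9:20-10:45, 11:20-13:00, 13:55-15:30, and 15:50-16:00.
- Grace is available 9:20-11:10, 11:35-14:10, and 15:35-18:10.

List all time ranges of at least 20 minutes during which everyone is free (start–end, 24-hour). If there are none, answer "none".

Anders free within 07:30–20:00: 09:25–12:50, 15:25–15:50, 16:55–20:00.
Eitan ∩ Bob: 11:20–14:35, 15:10–15:55.
Eitan ∩ Bob ∩ Anders: 11:20–12:50, 15:25–15:50.
Eitan ∩ Bob ∩ Anders ∩ Elena: 11:20–12:00.
Eitan ∩ Bob ∩ Anders ∩ Elena ∩ Carlos: 11:20–12:00.
Eitan ∩ Bob ∩ Anders ∩ Elena ∩ Carlos ∩ Grace: 11:35–12:00.
Windows ≥ 20 min: 11:35–12:00.

11:35–12:00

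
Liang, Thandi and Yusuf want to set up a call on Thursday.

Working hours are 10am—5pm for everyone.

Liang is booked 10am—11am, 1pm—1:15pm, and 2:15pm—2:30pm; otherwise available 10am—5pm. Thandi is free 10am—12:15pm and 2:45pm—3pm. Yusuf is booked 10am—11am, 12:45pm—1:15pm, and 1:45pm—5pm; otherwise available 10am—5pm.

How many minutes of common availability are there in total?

75 minutes

Liang free within 10:00–17:00: 11:00–13:00, 13:15–14:15, 14:30–17:00.
Yusuf free within 10:00–17:00: 11:00–12:45, 13:15–13:45.
Liang ∩ Thandi: 11:00–12:15, 14:45–15:00.
Liang ∩ Thandi ∩ Yusuf: 11:00–12:15.
Total common minutes: 75.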